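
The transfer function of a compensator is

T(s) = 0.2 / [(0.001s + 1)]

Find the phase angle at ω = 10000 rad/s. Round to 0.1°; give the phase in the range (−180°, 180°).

At ω = 10000 rad/s:
pole (1 + j10000·0.001) = 1 + j10 → |·| ≈ 10.05, ∠ ≈ 84.29°
∠T = (0°) − (84.29°) = -84.29°

-84.3°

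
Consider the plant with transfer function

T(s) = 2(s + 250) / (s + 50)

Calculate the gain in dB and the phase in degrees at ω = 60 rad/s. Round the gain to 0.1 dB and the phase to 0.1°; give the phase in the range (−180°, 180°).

16.4 dB, -36.7°

At s = jω = j60:
zero (s+250): 250 + j60 → |·| = √(250²+60²) = √66100 ≈ 257.1, ∠ = arctan(60/250) ≈ 13.50°
pole (s+50): 50 + j60 → |·| = √(50²+60²) = √6100 ≈ 78.102, ∠ = arctan(60/50) ≈ 50.19°
|T| = 2 · 257.1 / 78.102 ≈ 6.5837
Gain = 20 log₁₀(6.5837) ≈ 16.37 dB
∠T = 13.50° − 50.19° = -36.69°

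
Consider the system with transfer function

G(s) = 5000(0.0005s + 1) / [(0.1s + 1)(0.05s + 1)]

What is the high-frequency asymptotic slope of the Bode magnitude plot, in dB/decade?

Each pole contributes −20 dB/decade at high frequency; each zero contributes +20 dB/decade.
Net: 1 zero(s) − 2 pole(s) → -20 dB/decade.

-20 dB/decade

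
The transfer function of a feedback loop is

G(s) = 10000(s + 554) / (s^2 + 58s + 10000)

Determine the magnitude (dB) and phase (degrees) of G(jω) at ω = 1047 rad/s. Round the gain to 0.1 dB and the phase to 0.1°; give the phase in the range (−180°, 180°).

20.7 dB, -114.7°

At s = jω = j1047:
zero (s+554): 554 + j1047 → |·| = √(554²+1047²) = √1403125 ≈ 1184.5, ∠ = arctan(1047/554) ≈ 62.12°
quadratic: (j1047)² + 58·j1047 + 10000 = -1086209 + j60726 → |·| ≈ 1.0879e+06, ∠ ≈ 176.80°
|G| = 10000 · 1184.5 / 1.0879e+06 ≈ 10.888
Gain = 20 log₁₀(10.888) ≈ 20.74 dB
∠G = 62.12° − 176.80° = -114.68°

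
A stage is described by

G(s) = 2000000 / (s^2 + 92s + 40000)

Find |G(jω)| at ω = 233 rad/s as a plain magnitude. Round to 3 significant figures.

At s = jω = j233:
quadratic: (j233)² + 92·j233 + 40000 = -14289 + j21436 → |·| ≈ 25762, ∠ ≈ 123.69°
|G| = 2000000 / 25762 ≈ 77.634

77.6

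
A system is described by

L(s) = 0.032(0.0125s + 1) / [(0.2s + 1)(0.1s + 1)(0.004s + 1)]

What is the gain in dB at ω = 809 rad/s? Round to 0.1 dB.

At ω = 809 rad/s:
zero (1 + j809·0.0125) = 1 + j10.1125 → |·| ≈ 10.162, ∠ ≈ 84.35°
pole (1 + j809·0.2) = 1 + j161.8 → |·| ≈ 161.8, ∠ ≈ 89.65°
pole (1 + j809·0.1) = 1 + j80.9 → |·| ≈ 80.906, ∠ ≈ 89.29°
pole (1 + j809·0.004) = 1 + j3.236 → |·| ≈ 3.387, ∠ ≈ 72.83°
|L| = 0.032 · 10.162 / (161.8 · 80.906 · 3.387) ≈ 7.3342e-06
Gain = 20 log₁₀(7.3342e-06) ≈ -102.69 dB

-102.7 dB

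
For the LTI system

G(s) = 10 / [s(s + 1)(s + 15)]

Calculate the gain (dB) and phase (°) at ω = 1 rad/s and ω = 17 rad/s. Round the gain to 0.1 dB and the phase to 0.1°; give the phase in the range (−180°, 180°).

ω = 1: -6.6 dB, -138.8°; ω = 17: -56.3 dB, 134.8°

At s = jω = j1:
pole (s+1): 1 + j1 → |·| = √(1²+1²) = √2 ≈ 1.4142, ∠ = arctan(1/1) ≈ 45.00°
pole (s+15): 15 + j1 → |·| = √(15²+1²) = √226 ≈ 15.033, ∠ = arctan(1/15) ≈ 3.81°
pole at origin: |s| = 1, ∠ = 90.00° (in denominator)
|G| = 10 / 21.26 ≈ 0.47037
Gain = 20 log₁₀(0.47037) ≈ -6.55 dB
∠G = 0.00° − 138.81° = -138.81°

At s = jω = j17:
pole (s+1): 1 + j17 → |·| = √(1²+17²) = √290 ≈ 17.029, ∠ = arctan(17/1) ≈ 86.63°
pole (s+15): 15 + j17 → |·| = √(15²+17²) = √514 ≈ 22.672, ∠ = arctan(17/15) ≈ 48.58°
pole at origin: |s| = 17, ∠ = 90.00° (in denominator)
|G| = 10 / 6563.4 ≈ 0.0015236
Gain = 20 log₁₀(0.0015236) ≈ -56.34 dB
∠G = 0.00° − 225.21° = -225.21° ≡ 134.79° (principal value)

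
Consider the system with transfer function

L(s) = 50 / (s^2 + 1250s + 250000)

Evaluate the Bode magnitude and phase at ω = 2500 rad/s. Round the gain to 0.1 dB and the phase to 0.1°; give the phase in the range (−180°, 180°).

-102.6 dB, -152.5°

Substitute s = j2500:
Numerator: 50 = 50 + j0
Denominator: (j2500)^2 + 1250(j2500) + 250000 = -6000000 + j3125000
|N| = √(50² + 0²) ≈ 50, ∠N ≈ 0.00°
|D| = √(6000000² + 3125000²) ≈ 6.765e+06, ∠D ≈ 152.49°
|L| = 50 / 6.765e+06 ≈ 7.391e-06
Gain = 20 log₁₀(7.391e-06) ≈ -102.63 dB
∠L = 0.00° − 152.49° = -152.49°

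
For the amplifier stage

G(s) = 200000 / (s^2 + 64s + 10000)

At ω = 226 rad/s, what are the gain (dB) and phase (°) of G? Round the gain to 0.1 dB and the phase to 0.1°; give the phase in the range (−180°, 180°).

At s = jω = j226:
quadratic: (j226)² + 64·j226 + 10000 = -41076 + j14464 → |·| ≈ 43548, ∠ ≈ 160.60°
|G| = 200000 / 43548 ≈ 4.5926
Gain = 20 log₁₀(4.5926) ≈ 13.24 dB
∠G = 0.00° − 160.60° = -160.60°

13.2 dB, -160.6°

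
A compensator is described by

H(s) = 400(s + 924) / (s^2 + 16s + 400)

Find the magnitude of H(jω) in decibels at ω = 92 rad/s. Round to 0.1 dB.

At s = jω = j92:
zero (s+924): 924 + j92 → |·| = √(924²+92²) = √862240 ≈ 928.57, ∠ = arctan(92/924) ≈ 5.69°
quadratic: (j92)² + 16·j92 + 400 = -8064 + j1472 → |·| ≈ 8197.2, ∠ ≈ 169.66°
|H| = 400 · 928.57 / 8197.2 ≈ 45.312
Gain = 20 log₁₀(45.312) ≈ 33.12 dB

33.1 dB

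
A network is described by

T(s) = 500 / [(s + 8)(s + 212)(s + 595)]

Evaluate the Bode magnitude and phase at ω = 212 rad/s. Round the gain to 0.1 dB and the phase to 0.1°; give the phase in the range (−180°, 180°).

-98.1 dB, -152.5°

At s = jω = j212:
pole (s+8): 8 + j212 → |·| = √(8²+212²) = √45008 ≈ 212.15, ∠ = arctan(212/8) ≈ 87.84°
pole (s+212): 212 + j212 → |·| = √(212²+212²) = √89888 ≈ 299.81, ∠ = arctan(212/212) ≈ 45.00°
pole (s+595): 595 + j212 → |·| = √(595²+212²) = √398969 ≈ 631.64, ∠ = arctan(212/595) ≈ 19.61°
|T| = 500 / 4.0175e+07 ≈ 1.2446e-05
Gain = 20 log₁₀(1.2446e-05) ≈ -98.10 dB
∠T = 0.00° − 152.45° = -152.45°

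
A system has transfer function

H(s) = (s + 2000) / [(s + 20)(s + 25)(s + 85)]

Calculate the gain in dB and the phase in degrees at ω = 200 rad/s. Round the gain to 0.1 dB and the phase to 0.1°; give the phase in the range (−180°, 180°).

At s = jω = j200:
zero (s+2000): 2000 + j200 → |·| = √(2000²+200²) = √4040000 ≈ 2010, ∠ = arctan(200/2000) ≈ 5.71°
pole (s+20): 20 + j200 → |·| = √(20²+200²) = √40400 ≈ 201, ∠ = arctan(200/20) ≈ 84.29°
pole (s+25): 25 + j200 → |·| = √(25²+200²) = √40625 ≈ 201.56, ∠ = arctan(200/25) ≈ 82.87°
pole (s+85): 85 + j200 → |·| = √(85²+200²) = √47225 ≈ 217.31, ∠ = arctan(200/85) ≈ 66.97°
|H| = 1 · 2010 / 8.804e+06 ≈ 0.00022831
Gain = 20 log₁₀(0.00022831) ≈ -72.83 dB
∠H = 5.71° − 234.13° = -228.42° ≡ 131.58° (principal value)

-72.8 dB, 131.6°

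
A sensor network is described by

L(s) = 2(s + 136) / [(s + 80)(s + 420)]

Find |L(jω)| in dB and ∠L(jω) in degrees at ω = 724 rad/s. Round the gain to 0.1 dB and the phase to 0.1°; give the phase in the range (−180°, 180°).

-52.3 dB, -64.2°

At s = jω = j724:
zero (s+136): 136 + j724 → |·| = √(136²+724²) = √542672 ≈ 736.66, ∠ = arctan(724/136) ≈ 79.36°
pole (s+80): 80 + j724 → |·| = √(80²+724²) = √530576 ≈ 728.41, ∠ = arctan(724/80) ≈ 83.69°
pole (s+420): 420 + j724 → |·| = √(420²+724²) = √700576 ≈ 837, ∠ = arctan(724/420) ≈ 59.88°
|L| = 2 · 736.66 / 6.0968e+05 ≈ 0.0024165
Gain = 20 log₁₀(0.0024165) ≈ -52.34 dB
∠L = 79.36° − 143.57° = -64.21°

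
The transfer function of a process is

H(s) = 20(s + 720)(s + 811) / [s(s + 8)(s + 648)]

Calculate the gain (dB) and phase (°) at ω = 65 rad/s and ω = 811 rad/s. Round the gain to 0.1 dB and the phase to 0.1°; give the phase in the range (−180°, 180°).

At s = jω = j65:
zero (s+720): 720 + j65 → |·| = √(720²+65²) = √522625 ≈ 722.93, ∠ = arctan(65/720) ≈ 5.16°
zero (s+811): 811 + j65 → |·| = √(811²+65²) = √661946 ≈ 813.6, ∠ = arctan(65/811) ≈ 4.58°
pole (s+8): 8 + j65 → |·| = √(8²+65²) = √4289 ≈ 65.49, ∠ = arctan(65/8) ≈ 82.98°
pole (s+648): 648 + j65 → |·| = √(648²+65²) = √424129 ≈ 651.25, ∠ = arctan(65/648) ≈ 5.73°
pole at origin: |s| = 65, ∠ = 90.00° (in denominator)
|H| = 20 · 5.8818e+05 / 2.7723e+06 ≈ 4.2433
Gain = 20 log₁₀(4.2433) ≈ 12.55 dB
∠H = 9.74° − 178.71° = -168.97°

At s = jω = j811:
zero (s+720): 720 + j811 → |·| = √(720²+811²) = √1176121 ≈ 1084.5, ∠ = arctan(811/720) ≈ 48.40°
zero (s+811): 811 + j811 → |·| = √(811²+811²) = √1315442 ≈ 1146.9, ∠ = arctan(811/811) ≈ 45.00°
pole (s+8): 8 + j811 → |·| = √(8²+811²) = √657785 ≈ 811.04, ∠ = arctan(811/8) ≈ 89.43°
pole (s+648): 648 + j811 → |·| = √(648²+811²) = √1077625 ≈ 1038.1, ∠ = arctan(811/648) ≈ 51.37°
pole at origin: |s| = 811, ∠ = 90.00° (in denominator)
|H| = 20 · 1.2438e+06 / 6.8281e+08 ≈ 0.036432
Gain = 20 log₁₀(0.036432) ≈ -28.77 dB
∠H = 93.40° − 230.80° = -137.40°

ω = 65: 12.6 dB, -169.0°; ω = 811: -28.8 dB, -137.4°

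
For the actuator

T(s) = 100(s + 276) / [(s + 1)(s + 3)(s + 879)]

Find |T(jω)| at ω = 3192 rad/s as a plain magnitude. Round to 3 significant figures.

At s = jω = j3192:
zero (s+276): 276 + j3192 → |·| = √(276²+3192²) = √10265040 ≈ 3203.9, ∠ = arctan(3192/276) ≈ 85.06°
pole (s+1): 1 + j3192 → |·| = √(1²+3192²) = √10188865 ≈ 3192, ∠ = arctan(3192/1) ≈ 89.98°
pole (s+3): 3 + j3192 → |·| = √(3²+3192²) = √10188873 ≈ 3192, ∠ = arctan(3192/3) ≈ 89.95°
pole (s+879): 879 + j3192 → |·| = √(879²+3192²) = √10961505 ≈ 3310.8, ∠ = arctan(3192/879) ≈ 74.60°
|T| = 100 · 3203.9 / 3.3733e+10 ≈ 9.4978e-06

9.50e-06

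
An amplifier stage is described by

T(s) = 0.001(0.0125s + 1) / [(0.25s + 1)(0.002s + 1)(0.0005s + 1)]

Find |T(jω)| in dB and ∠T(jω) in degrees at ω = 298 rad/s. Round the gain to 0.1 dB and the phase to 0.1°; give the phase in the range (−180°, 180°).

-87.1 dB, -53.5°

At ω = 298 rad/s:
zero (1 + j298·0.0125) = 1 + j3.725 → |·| ≈ 3.8569, ∠ ≈ 74.97°
pole (1 + j298·0.25) = 1 + j74.5 → |·| ≈ 74.507, ∠ ≈ 89.23°
pole (1 + j298·0.002) = 1 + j0.596 → |·| ≈ 1.1641, ∠ ≈ 30.79°
pole (1 + j298·0.0005) = 1 + j0.149 → |·| ≈ 1.011, ∠ ≈ 8.47°
|T| = 0.001 · 3.8569 / (74.507 · 1.1641 · 1.011) ≈ 4.3985e-05
Gain = 20 log₁₀(4.3985e-05) ≈ -87.13 dB
∠T = (74.97°) − (89.23° + 30.79° + 8.47°) = -53.52°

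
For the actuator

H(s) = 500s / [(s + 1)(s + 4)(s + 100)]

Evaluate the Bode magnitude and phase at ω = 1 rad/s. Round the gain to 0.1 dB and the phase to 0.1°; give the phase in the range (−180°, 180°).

-1.3 dB, 30.4°

At s = jω = j1:
zero at origin: s = j1 → |·| = 1, ∠ = 90.00°
pole (s+1): 1 + j1 → |·| = √(1²+1²) = √2 ≈ 1.4142, ∠ = arctan(1/1) ≈ 45.00°
pole (s+4): 4 + j1 → |·| = √(4²+1²) = √17 ≈ 4.1231, ∠ = arctan(1/4) ≈ 14.04°
pole (s+100): 100 + j1 → |·| = √(100²+1²) = √10001 ≈ 100, ∠ = arctan(1/100) ≈ 0.57°
|H| = 500 · 1 / 583.09 ≈ 0.8575
Gain = 20 log₁₀(0.8575) ≈ -1.34 dB
∠H = 90.00° − 59.61° = 30.39°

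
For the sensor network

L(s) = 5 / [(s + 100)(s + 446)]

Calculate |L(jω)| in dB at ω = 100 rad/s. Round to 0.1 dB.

At s = jω = j100:
pole (s+100): 100 + j100 → |·| = √(100²+100²) = √20000 ≈ 141.42, ∠ = arctan(100/100) ≈ 45.00°
pole (s+446): 446 + j100 → |·| = √(446²+100²) = √208916 ≈ 457.07, ∠ = arctan(100/446) ≈ 12.64°
|L| = 5 / 64639 ≈ 7.7353e-05
Gain = 20 log₁₀(7.7353e-05) ≈ -82.23 dB

-82.2 dB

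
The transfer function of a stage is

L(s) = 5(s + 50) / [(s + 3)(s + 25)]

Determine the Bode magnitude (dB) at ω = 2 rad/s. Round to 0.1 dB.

At s = jω = j2:
zero (s+50): 50 + j2 → |·| = √(50²+2²) = √2504 ≈ 50.04, ∠ = arctan(2/50) ≈ 2.29°
pole (s+3): 3 + j2 → |·| = √(3²+2²) = √13 ≈ 3.6056, ∠ = arctan(2/3) ≈ 33.69°
pole (s+25): 25 + j2 → |·| = √(25²+2²) = √629 ≈ 25.08, ∠ = arctan(2/25) ≈ 4.57°
|L| = 5 · 50.04 / 90.428 ≈ 2.7668
Gain = 20 log₁₀(2.7668) ≈ 8.84 dB

8.8 dB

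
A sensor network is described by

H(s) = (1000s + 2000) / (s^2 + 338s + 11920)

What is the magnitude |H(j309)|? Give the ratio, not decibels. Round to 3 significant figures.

2.31

Substitute s = j309:
Numerator: 1000(j309) + 2000 = 2000 + j309000
Denominator: (j309)^2 + 338(j309) + 11920 = -83561 + j104442
|N| = √(2000² + 309000²) ≈ 3.0901e+05, ∠N ≈ 89.63°
|D| = √(83561² + 104442²) ≈ 1.3376e+05, ∠D ≈ 128.66°
|H| = 3.0901e+05 / 1.3376e+05 ≈ 2.3102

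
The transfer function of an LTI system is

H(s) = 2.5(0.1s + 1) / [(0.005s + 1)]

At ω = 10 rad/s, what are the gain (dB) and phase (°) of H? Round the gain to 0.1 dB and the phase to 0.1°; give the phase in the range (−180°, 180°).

At ω = 10 rad/s:
zero (1 + j10·0.1) = 1 + j1 → |·| ≈ 1.4142, ∠ ≈ 45.00°
pole (1 + j10·0.005) = 1 + j0.05 → |·| ≈ 1.0012, ∠ ≈ 2.86°
|H| = 2.5 · 1.4142 / (1.0012) ≈ 3.5313
Gain = 20 log₁₀(3.5313) ≈ 10.96 dB
∠H = (45.00°) − (2.86°) = 42.14°

11.0 dB, 42.1°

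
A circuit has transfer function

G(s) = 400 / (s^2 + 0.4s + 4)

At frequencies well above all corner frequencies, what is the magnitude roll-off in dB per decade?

Each pole contributes −20 dB/decade at high frequency; each zero contributes +20 dB/decade.
Net: 0 zero(s) − 2 pole(s) → -40 dB/decade.

-40 dB/decade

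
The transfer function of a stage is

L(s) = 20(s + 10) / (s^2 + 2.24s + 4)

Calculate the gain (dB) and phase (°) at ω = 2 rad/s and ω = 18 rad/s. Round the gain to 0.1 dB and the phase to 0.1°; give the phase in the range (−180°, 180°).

At s = jω = j2:
zero (s+10): 10 + j2 → |·| = √(10²+2²) = √104 ≈ 10.198, ∠ = arctan(2/10) ≈ 11.31°
quadratic: (j2)² + 2.24·j2 + 4 = 0 + j4.48 → |·| ≈ 4.48, ∠ ≈ 90.00°
|L| = 20 · 10.198 / 4.48 ≈ 45.527
Gain = 20 log₁₀(45.527) ≈ 33.17 dB
∠L = 11.31° − 90.00° = -78.69°

At s = jω = j18:
zero (s+10): 10 + j18 → |·| = √(10²+18²) = √424 ≈ 20.591, ∠ = arctan(18/10) ≈ 60.95°
quadratic: (j18)² + 2.24·j18 + 4 = -320 + j40.32 → |·| ≈ 322.53, ∠ ≈ 172.82°
|L| = 20 · 20.591 / 322.53 ≈ 1.2768
Gain = 20 log₁₀(1.2768) ≈ 2.12 dB
∠L = 60.95° − 172.82° = -111.87°

ω = 2: 33.2 dB, -78.7°; ω = 18: 2.1 dB, -111.9°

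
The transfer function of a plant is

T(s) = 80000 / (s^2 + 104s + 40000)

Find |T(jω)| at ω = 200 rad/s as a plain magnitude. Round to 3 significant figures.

3.85

At s = jω = j200:
quadratic: (j200)² + 104·j200 + 40000 = 0 + j20800 → |·| ≈ 20800, ∠ ≈ 90.00°
|T| = 80000 / 20800 ≈ 3.8462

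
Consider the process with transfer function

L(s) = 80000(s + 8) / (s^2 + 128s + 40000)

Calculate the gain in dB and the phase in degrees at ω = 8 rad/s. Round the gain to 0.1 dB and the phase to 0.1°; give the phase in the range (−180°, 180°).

27.1 dB, 43.5°

At s = jω = j8:
zero (s+8): 8 + j8 → |·| = √(8²+8²) = √128 ≈ 11.314, ∠ = arctan(8/8) ≈ 45.00°
quadratic: (j8)² + 128·j8 + 40000 = 39936 + j1024 → |·| ≈ 39949, ∠ ≈ 1.47°
|L| = 80000 · 11.314 / 39949 ≈ 22.657
Gain = 20 log₁₀(22.657) ≈ 27.10 dB
∠L = 45.00° − 1.47° = 43.53°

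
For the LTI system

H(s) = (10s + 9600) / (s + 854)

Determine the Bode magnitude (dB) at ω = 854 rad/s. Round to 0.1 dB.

Substitute s = j854:
Numerator: 10(j854) + 9600 = 9600 + j8540
Denominator: (j854) + 854 = 854 + j854
|N| = √(9600² + 8540²) ≈ 12849, ∠N ≈ 41.66°
|D| = √(854² + 854²) ≈ 1207.7, ∠D ≈ 45.00°
|H| = 12849 / 1207.7 ≈ 10.639
Gain = 20 log₁₀(10.639) ≈ 20.54 dB

20.5 dB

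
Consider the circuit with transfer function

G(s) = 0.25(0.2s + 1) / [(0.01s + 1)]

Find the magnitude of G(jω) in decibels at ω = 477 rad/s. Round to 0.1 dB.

At ω = 477 rad/s:
zero (1 + j477·0.2) = 1 + j95.4 → |·| ≈ 95.405, ∠ ≈ 89.40°
pole (1 + j477·0.01) = 1 + j4.77 → |·| ≈ 4.8737, ∠ ≈ 78.16°
|G| = 0.25 · 95.405 / (4.8737) ≈ 4.8939
Gain = 20 log₁₀(4.8939) ≈ 13.79 dB

13.8 dB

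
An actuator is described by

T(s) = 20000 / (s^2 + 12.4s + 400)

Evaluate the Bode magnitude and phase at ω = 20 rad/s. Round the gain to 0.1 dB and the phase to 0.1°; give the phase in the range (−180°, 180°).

At s = jω = j20:
quadratic: (j20)² + 12.4·j20 + 400 = 0 + j248 → |·| ≈ 248, ∠ ≈ 90.00°
|T| = 20000 / 248 ≈ 80.645
Gain = 20 log₁₀(80.645) ≈ 38.13 dB
∠T = 0.00° − 90.00° = -90.00°

38.1 dB, -90.0°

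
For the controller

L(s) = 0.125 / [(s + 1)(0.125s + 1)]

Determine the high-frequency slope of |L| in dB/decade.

-40 dB/decade

Each pole contributes −20 dB/decade at high frequency; each zero contributes +20 dB/decade.
Net: 0 zero(s) − 2 pole(s) → -40 dB/decade.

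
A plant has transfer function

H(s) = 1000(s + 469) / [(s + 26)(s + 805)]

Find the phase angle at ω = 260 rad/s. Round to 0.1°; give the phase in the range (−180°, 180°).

-73.2°

At s = jω = j260:
zero (s+469): 469 + j260 → |·| = √(469²+260²) = √287561 ≈ 536.25, ∠ = arctan(260/469) ≈ 29.00°
pole (s+26): 26 + j260 → |·| = √(26²+260²) = √68276 ≈ 261.3, ∠ = arctan(260/26) ≈ 84.29°
pole (s+805): 805 + j260 → |·| = √(805²+260²) = √715625 ≈ 845.95, ∠ = arctan(260/805) ≈ 17.90°
∠H = 29.00° − 102.19° = -73.19°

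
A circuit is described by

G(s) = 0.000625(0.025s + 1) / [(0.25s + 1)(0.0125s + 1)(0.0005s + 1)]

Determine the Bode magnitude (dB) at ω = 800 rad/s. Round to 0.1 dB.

At ω = 800 rad/s:
zero (1 + j800·0.025) = 1 + j20 → |·| ≈ 20.025, ∠ ≈ 87.14°
pole (1 + j800·0.25) = 1 + j200 → |·| ≈ 200, ∠ ≈ 89.71°
pole (1 + j800·0.0125) = 1 + j10 → |·| ≈ 10.05, ∠ ≈ 84.29°
pole (1 + j800·0.0005) = 1 + j0.4 → |·| ≈ 1.077, ∠ ≈ 21.80°
|G| = 0.000625 · 20.025 / (200 · 10.05 · 1.077) ≈ 5.7815e-06
Gain = 20 log₁₀(5.7815e-06) ≈ -104.76 dB

-104.8 dB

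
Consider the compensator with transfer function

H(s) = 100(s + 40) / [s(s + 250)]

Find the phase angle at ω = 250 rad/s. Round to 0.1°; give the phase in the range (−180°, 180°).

-54.1°

At s = jω = j250:
zero (s+40): 40 + j250 → |·| = √(40²+250²) = √64100 ≈ 253.18, ∠ = arctan(250/40) ≈ 80.91°
pole (s+250): 250 + j250 → |·| = √(250²+250²) = √125000 ≈ 353.55, ∠ = arctan(250/250) ≈ 45.00°
pole at origin: |s| = 250, ∠ = 90.00° (in denominator)
∠H = 80.91° − 135.00° = -54.09°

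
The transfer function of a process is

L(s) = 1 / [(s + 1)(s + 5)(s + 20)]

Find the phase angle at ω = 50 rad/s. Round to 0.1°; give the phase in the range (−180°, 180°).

118.7°

At s = jω = j50:
pole (s+1): 1 + j50 → |·| = √(1²+50²) = √2501 ≈ 50.01, ∠ = arctan(50/1) ≈ 88.85°
pole (s+5): 5 + j50 → |·| = √(5²+50²) = √2525 ≈ 50.249, ∠ = arctan(50/5) ≈ 84.29°
pole (s+20): 20 + j50 → |·| = √(20²+50²) = √2900 ≈ 53.852, ∠ = arctan(50/20) ≈ 68.20°
∠L = 0.00° − 241.34° = -241.34° ≡ 118.66° (principal value)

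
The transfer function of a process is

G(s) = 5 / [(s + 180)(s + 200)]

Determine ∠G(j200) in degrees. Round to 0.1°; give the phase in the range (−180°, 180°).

At s = jω = j200:
pole (s+180): 180 + j200 → |·| = √(180²+200²) = √72400 ≈ 269.07, ∠ = arctan(200/180) ≈ 48.01°
pole (s+200): 200 + j200 → |·| = √(200²+200²) = √80000 ≈ 282.84, ∠ = arctan(200/200) ≈ 45.00°
∠G = 0.00° − 93.01° = -93.01°

-93.0°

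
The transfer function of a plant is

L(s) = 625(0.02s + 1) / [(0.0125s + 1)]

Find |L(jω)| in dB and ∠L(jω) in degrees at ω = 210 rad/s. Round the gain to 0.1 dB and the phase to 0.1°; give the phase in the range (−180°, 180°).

At ω = 210 rad/s:
zero (1 + j210·0.02) = 1 + j4.2 → |·| ≈ 4.3174, ∠ ≈ 76.61°
pole (1 + j210·0.0125) = 1 + j2.625 → |·| ≈ 2.809, ∠ ≈ 69.15°
|L| = 625 · 4.3174 / (2.809) ≈ 960.62
Gain = 20 log₁₀(960.62) ≈ 59.65 dB
∠L = (76.61°) − (69.15°) = 7.46°

59.7 dB, 7.5°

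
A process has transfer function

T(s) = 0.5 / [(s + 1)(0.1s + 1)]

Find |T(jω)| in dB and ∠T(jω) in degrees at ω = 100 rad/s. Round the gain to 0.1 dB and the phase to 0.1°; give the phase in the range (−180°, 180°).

-66.1 dB, -173.7°

At ω = 100 rad/s:
pole (1 + j100·1) = 1 + j100 → |·| ≈ 100, ∠ ≈ 89.43°
pole (1 + j100·0.1) = 1 + j10 → |·| ≈ 10.05, ∠ ≈ 84.29°
|T| = 0.5 · 1 / (100 · 10.05) ≈ 0.00049751
Gain = 20 log₁₀(0.00049751) ≈ -66.06 dB
∠T = (0°) − (89.43° + 84.29°) = -173.72°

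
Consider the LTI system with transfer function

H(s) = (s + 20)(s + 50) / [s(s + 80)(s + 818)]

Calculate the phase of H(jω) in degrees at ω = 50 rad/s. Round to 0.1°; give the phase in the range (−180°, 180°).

At s = jω = j50:
zero (s+20): 20 + j50 → |·| = √(20²+50²) = √2900 ≈ 53.852, ∠ = arctan(50/20) ≈ 68.20°
zero (s+50): 50 + j50 → |·| = √(50²+50²) = √5000 ≈ 70.711, ∠ = arctan(50/50) ≈ 45.00°
pole (s+80): 80 + j50 → |·| = √(80²+50²) = √8900 ≈ 94.34, ∠ = arctan(50/80) ≈ 32.01°
pole (s+818): 818 + j50 → |·| = √(818²+50²) = √671624 ≈ 819.53, ∠ = arctan(50/818) ≈ 3.50°
pole at origin: |s| = 50, ∠ = 90.00° (in denominator)
∠H = 113.20° − 125.51° = -12.31°

-12.3°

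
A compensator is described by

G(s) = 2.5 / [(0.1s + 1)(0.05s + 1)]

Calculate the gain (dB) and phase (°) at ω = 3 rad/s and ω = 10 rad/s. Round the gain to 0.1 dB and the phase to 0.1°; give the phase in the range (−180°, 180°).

At ω = 3 rad/s:
pole (1 + j3·0.1) = 1 + j0.3 → |·| ≈ 1.044, ∠ ≈ 16.70°
pole (1 + j3·0.05) = 1 + j0.15 → |·| ≈ 1.0112, ∠ ≈ 8.53°
|G| = 2.5 · 1 / (1.044 · 1.0112) ≈ 2.3681
Gain = 20 log₁₀(2.3681) ≈ 7.49 dB
∠G = (0°) − (16.70° + 8.53°) = -25.23°

At ω = 10 rad/s:
pole (1 + j10·0.1) = 1 + j1 → |·| ≈ 1.4142, ∠ ≈ 45.00°
pole (1 + j10·0.05) = 1 + j0.5 → |·| ≈ 1.118, ∠ ≈ 26.57°
|G| = 2.5 · 1 / (1.4142 · 1.118) ≈ 1.5812
Gain = 20 log₁₀(1.5812) ≈ 3.98 dB
∠G = (0°) − (45.00° + 26.57°) = -71.57°

ω = 3: 7.5 dB, -25.2°; ω = 10: 4.0 dB, -71.6°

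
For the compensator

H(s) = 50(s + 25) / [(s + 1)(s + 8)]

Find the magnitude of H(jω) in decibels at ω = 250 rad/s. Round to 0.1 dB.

At s = jω = j250:
zero (s+25): 25 + j250 → |·| = √(25²+250²) = √63125 ≈ 251.25, ∠ = arctan(250/25) ≈ 84.29°
pole (s+1): 1 + j250 → |·| = √(1²+250²) = √62501 ≈ 250, ∠ = arctan(250/1) ≈ 89.77°
pole (s+8): 8 + j250 → |·| = √(8²+250²) = √62564 ≈ 250.13, ∠ = arctan(250/8) ≈ 88.17°
|H| = 50 · 251.25 / 62532 ≈ 0.2009
Gain = 20 log₁₀(0.2009) ≈ -13.94 dB

-13.9 dB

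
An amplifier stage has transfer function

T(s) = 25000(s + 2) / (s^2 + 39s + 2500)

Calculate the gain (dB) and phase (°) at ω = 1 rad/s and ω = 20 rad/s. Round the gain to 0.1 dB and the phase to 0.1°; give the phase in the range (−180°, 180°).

ω = 1: 27.0 dB, 25.7°; ω = 20: 47.0 dB, 63.9°

At s = jω = j1:
zero (s+2): 2 + j1 → |·| = √(2²+1²) = √5 ≈ 2.2361, ∠ = arctan(1/2) ≈ 26.57°
quadratic: (j1)² + 39·j1 + 2500 = 2499 + j39 → |·| ≈ 2499.3, ∠ ≈ 0.89°
|T| = 25000 · 2.2361 / 2499.3 ≈ 22.367
Gain = 20 log₁₀(22.367) ≈ 26.99 dB
∠T = 26.57° − 0.89° = 25.68°

At s = jω = j20:
zero (s+2): 2 + j20 → |·| = √(2²+20²) = √404 ≈ 20.1, ∠ = arctan(20/2) ≈ 84.29°
quadratic: (j20)² + 39·j20 + 2500 = 2100 + j780 → |·| ≈ 2240.2, ∠ ≈ 20.38°
|T| = 25000 · 20.1 / 2240.2 ≈ 224.31
Gain = 20 log₁₀(224.31) ≈ 47.02 dB
∠T = 84.29° − 20.38° = 63.91°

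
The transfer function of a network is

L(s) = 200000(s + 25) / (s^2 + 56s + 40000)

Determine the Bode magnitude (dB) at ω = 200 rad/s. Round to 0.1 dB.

71.1 dB

At s = jω = j200:
zero (s+25): 25 + j200 → |·| = √(25²+200²) = √40625 ≈ 201.56, ∠ = arctan(200/25) ≈ 82.87°
quadratic: (j200)² + 56·j200 + 40000 = 0 + j11200 → |·| ≈ 11200, ∠ ≈ 90.00°
|L| = 200000 · 201.56 / 11200 ≈ 3599.3
Gain = 20 log₁₀(3599.3) ≈ 71.12 dB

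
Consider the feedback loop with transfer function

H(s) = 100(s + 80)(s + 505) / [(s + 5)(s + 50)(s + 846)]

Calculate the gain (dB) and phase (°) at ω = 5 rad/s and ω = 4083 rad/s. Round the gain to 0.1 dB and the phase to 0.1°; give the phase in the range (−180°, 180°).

ω = 5: 22.6 dB, -46.9°; ω = 4083: -32.3 dB, -85.7°

At s = jω = j5:
zero (s+80): 80 + j5 → |·| = √(80²+5²) = √6425 ≈ 80.156, ∠ = arctan(5/80) ≈ 3.58°
zero (s+505): 505 + j5 → |·| = √(505²+5²) = √255050 ≈ 505.02, ∠ = arctan(5/505) ≈ 0.57°
pole (s+5): 5 + j5 → |·| = √(5²+5²) = √50 ≈ 7.0711, ∠ = arctan(5/5) ≈ 45.00°
pole (s+50): 50 + j5 → |·| = √(50²+5²) = √2525 ≈ 50.249, ∠ = arctan(5/50) ≈ 5.71°
pole (s+846): 846 + j5 → |·| = √(846²+5²) = √715741 ≈ 846.01, ∠ = arctan(5/846) ≈ 0.34°
|H| = 100 · 40480 / 3.006e+05 ≈ 13.466
Gain = 20 log₁₀(13.466) ≈ 22.58 dB
∠H = 4.15° − 51.05° = -46.90°

At s = jω = j4083:
zero (s+80): 80 + j4083 → |·| = √(80²+4083²) = √16677289 ≈ 4083.8, ∠ = arctan(4083/80) ≈ 88.88°
zero (s+505): 505 + j4083 → |·| = √(505²+4083²) = √16925914 ≈ 4114.1, ∠ = arctan(4083/505) ≈ 82.95°
pole (s+5): 5 + j4083 → |·| = √(5²+4083²) = √16670914 ≈ 4083, ∠ = arctan(4083/5) ≈ 89.93°
pole (s+50): 50 + j4083 → |·| = √(50²+4083²) = √16673389 ≈ 4083.3, ∠ = arctan(4083/50) ≈ 89.30°
pole (s+846): 846 + j4083 → |·| = √(846²+4083²) = √17386605 ≈ 4169.7, ∠ = arctan(4083/846) ≈ 78.29°
|H| = 100 · 1.6801e+07 / 6.9518e+10 ≈ 0.024168
Gain = 20 log₁₀(0.024168) ≈ -32.34 dB
∠H = 171.83° − 257.52° = -85.69°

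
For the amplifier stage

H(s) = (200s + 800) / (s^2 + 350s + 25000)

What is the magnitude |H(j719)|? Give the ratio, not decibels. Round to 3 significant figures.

0.260

Substitute s = j719:
Numerator: 200(j719) + 800 = 800 + j143800
Denominator: (j719)^2 + 350(j719) + 25000 = -491961 + j251650
|N| = √(800² + 143800²) ≈ 1.438e+05, ∠N ≈ 89.68°
|D| = √(491961² + 251650²) ≈ 5.5259e+05, ∠D ≈ 152.91°
|H| = 1.438e+05 / 5.5259e+05 ≈ 0.26023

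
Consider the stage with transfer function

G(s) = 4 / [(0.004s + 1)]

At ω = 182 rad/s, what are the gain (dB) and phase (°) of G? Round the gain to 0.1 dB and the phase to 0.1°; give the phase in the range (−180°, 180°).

At ω = 182 rad/s:
pole (1 + j182·0.004) = 1 + j0.728 → |·| ≈ 1.2369, ∠ ≈ 36.05°
|G| = 4 · 1 / (1.2369) ≈ 3.2339
Gain = 20 log₁₀(3.2339) ≈ 10.19 dB
∠G = (0°) − (36.05°) = -36.05°

10.2 dB, -36.1°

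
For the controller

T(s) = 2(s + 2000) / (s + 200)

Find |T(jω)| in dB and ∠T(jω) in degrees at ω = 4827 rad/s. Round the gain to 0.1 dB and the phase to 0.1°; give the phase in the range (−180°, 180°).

At s = jω = j4827:
zero (s+2000): 2000 + j4827 → |·| = √(2000²+4827²) = √27299929 ≈ 5224.9, ∠ = arctan(4827/2000) ≈ 67.49°
pole (s+200): 200 + j4827 → |·| = √(200²+4827²) = √23339929 ≈ 4831.1, ∠ = arctan(4827/200) ≈ 87.63°
|T| = 2 · 5224.9 / 4831.1 ≈ 2.163
Gain = 20 log₁₀(2.163) ≈ 6.70 dB
∠T = 67.49° − 87.63° = -20.14°

6.7 dB, -20.1°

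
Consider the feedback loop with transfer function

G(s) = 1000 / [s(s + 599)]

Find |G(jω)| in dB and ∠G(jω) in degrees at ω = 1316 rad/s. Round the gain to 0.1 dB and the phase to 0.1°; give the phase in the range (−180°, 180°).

At s = jω = j1316:
pole (s+599): 599 + j1316 → |·| = √(599²+1316²) = √2090657 ≈ 1445.9, ∠ = arctan(1316/599) ≈ 65.53°
pole at origin: |s| = 1316, ∠ = 90.00° (in denominator)
|G| = 1000 / 1.9028e+06 ≈ 0.00052554
Gain = 20 log₁₀(0.00052554) ≈ -65.59 dB
∠G = 0.00° − 155.53° = -155.53°

-65.6 dB, -155.5°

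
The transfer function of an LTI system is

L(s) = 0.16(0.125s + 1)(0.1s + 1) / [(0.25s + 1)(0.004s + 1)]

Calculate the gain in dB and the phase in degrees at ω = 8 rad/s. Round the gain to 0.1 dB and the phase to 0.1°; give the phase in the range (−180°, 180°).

At ω = 8 rad/s:
zero (1 + j8·0.125) = 1 + j1 → |·| ≈ 1.4142, ∠ ≈ 45.00°
zero (1 + j8·0.1) = 1 + j0.8 → |·| ≈ 1.2806, ∠ ≈ 38.66°
pole (1 + j8·0.25) = 1 + j2 → |·| ≈ 2.2361, ∠ ≈ 63.43°
pole (1 + j8·0.004) = 1 + j0.032 → |·| ≈ 1.0005, ∠ ≈ 1.83°
|L| = 0.16 · 1.4142 · 1.2806 / (2.2361 · 1.0005) ≈ 0.12952
Gain = 20 log₁₀(0.12952) ≈ -17.75 dB
∠L = (45.00° + 38.66°) − (63.43° + 1.83°) = 18.40°

-17.8 dB, 18.4°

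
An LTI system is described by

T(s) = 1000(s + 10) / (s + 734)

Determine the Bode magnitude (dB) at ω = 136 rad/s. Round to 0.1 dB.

45.2 dB

At s = jω = j136:
zero (s+10): 10 + j136 → |·| = √(10²+136²) = √18596 ≈ 136.37, ∠ = arctan(136/10) ≈ 85.79°
pole (s+734): 734 + j136 → |·| = √(734²+136²) = √557252 ≈ 746.49, ∠ = arctan(136/734) ≈ 10.50°
|T| = 1000 · 136.37 / 746.49 ≈ 182.68
Gain = 20 log₁₀(182.68) ≈ 45.23 dB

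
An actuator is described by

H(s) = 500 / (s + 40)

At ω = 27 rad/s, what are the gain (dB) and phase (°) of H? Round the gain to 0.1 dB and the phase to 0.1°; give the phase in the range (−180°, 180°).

20.3 dB, -34.0°

Substitute s = j27:
Numerator: 500 = 500 + j0
Denominator: (j27) + 40 = 40 + j27
|N| = √(500² + 0²) ≈ 500, ∠N ≈ 0.00°
|D| = √(40² + 27²) ≈ 48.26, ∠D ≈ 34.02°
|H| = 500 / 48.26 ≈ 10.361
Gain = 20 log₁₀(10.361) ≈ 20.31 dB
∠H = 0.00° − 34.02° = -34.02°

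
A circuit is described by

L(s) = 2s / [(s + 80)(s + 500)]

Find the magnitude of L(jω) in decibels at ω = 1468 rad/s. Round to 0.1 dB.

-57.8 dB

At s = jω = j1468:
zero at origin: s = j1468 → |·| = 1468, ∠ = 90.00°
pole (s+80): 80 + j1468 → |·| = √(80²+1468²) = √2161424 ≈ 1470.2, ∠ = arctan(1468/80) ≈ 86.88°
pole (s+500): 500 + j1468 → |·| = √(500²+1468²) = √2405024 ≈ 1550.8, ∠ = arctan(1468/500) ≈ 71.19°
|L| = 2 · 1468 / 2.28e+06 ≈ 0.0012877
Gain = 20 log₁₀(0.0012877) ≈ -57.80 dB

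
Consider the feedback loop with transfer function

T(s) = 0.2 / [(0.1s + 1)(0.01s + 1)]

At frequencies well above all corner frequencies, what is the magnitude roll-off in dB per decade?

Each pole contributes −20 dB/decade at high frequency; each zero contributes +20 dB/decade.
Net: 0 zero(s) − 2 pole(s) → -40 dB/decade.

-40 dB/decade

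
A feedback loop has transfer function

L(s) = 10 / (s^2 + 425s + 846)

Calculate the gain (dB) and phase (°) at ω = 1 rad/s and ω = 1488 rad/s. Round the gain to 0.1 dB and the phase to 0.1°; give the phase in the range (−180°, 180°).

Substitute s = j1:
Numerator: 10 = 10 + j0
Denominator: (j1)^2 + 425(j1) + 846 = 845 + j425
|N| = √(10² + 0²) ≈ 10, ∠N ≈ 0.00°
|D| = √(845² + 425²) ≈ 945.86, ∠D ≈ 26.70°
|L| = 10 / 945.86 ≈ 0.010572
Gain = 20 log₁₀(0.010572) ≈ -39.52 dB
∠L = 0.00° − 26.70° = -26.70°

Substitute s = j1488:
Numerator: 10 = 10 + j0
Denominator: (j1488)^2 + 425(j1488) + 846 = -2213298 + j632400
|N| = √(10² + 0²) ≈ 10, ∠N ≈ 0.00°
|D| = √(2213298² + 632400²) ≈ 2.3019e+06, ∠D ≈ 164.05°
|L| = 10 / 2.3019e+06 ≈ 4.3442e-06
Gain = 20 log₁₀(4.3442e-06) ≈ -107.24 dB
∠L = 0.00° − 164.05° = -164.05°

ω = 1: -39.5 dB, -26.7°; ω = 1488: -107.2 dB, -164.1°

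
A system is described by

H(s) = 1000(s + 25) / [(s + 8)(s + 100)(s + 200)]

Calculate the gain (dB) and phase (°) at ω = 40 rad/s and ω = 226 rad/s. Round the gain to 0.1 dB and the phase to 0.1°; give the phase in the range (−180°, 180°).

At s = jω = j40:
zero (s+25): 25 + j40 → |·| = √(25²+40²) = √2225 ≈ 47.17, ∠ = arctan(40/25) ≈ 57.99°
pole (s+8): 8 + j40 → |·| = √(8²+40²) = √1664 ≈ 40.792, ∠ = arctan(40/8) ≈ 78.69°
pole (s+100): 100 + j40 → |·| = √(100²+40²) = √11600 ≈ 107.7, ∠ = arctan(40/100) ≈ 21.80°
pole (s+200): 200 + j40 → |·| = √(200²+40²) = √41600 ≈ 203.96, ∠ = arctan(40/200) ≈ 11.31°
|H| = 1000 · 47.17 / 8.9606e+05 ≈ 0.052642
Gain = 20 log₁₀(0.052642) ≈ -25.57 dB
∠H = 57.99° − 111.80° = -53.81°

At s = jω = j226:
zero (s+25): 25 + j226 → |·| = √(25²+226²) = √51701 ≈ 227.38, ∠ = arctan(226/25) ≈ 83.69°
pole (s+8): 8 + j226 → |·| = √(8²+226²) = √51140 ≈ 226.14, ∠ = arctan(226/8) ≈ 87.97°
pole (s+100): 100 + j226 → |·| = √(100²+226²) = √61076 ≈ 247.14, ∠ = arctan(226/100) ≈ 66.13°
pole (s+200): 200 + j226 → |·| = √(200²+226²) = √91076 ≈ 301.79, ∠ = arctan(226/200) ≈ 48.49°
|H| = 1000 · 227.38 / 1.6867e+07 ≈ 0.013481
Gain = 20 log₁₀(0.013481) ≈ -37.41 dB
∠H = 83.69° − 202.59° = -118.90°

ω = 40: -25.6 dB, -53.8°; ω = 226: -37.4 dB, -118.9°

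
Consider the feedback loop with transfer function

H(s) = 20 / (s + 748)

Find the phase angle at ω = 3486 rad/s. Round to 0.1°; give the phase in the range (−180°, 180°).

Substitute s = j3486:
Numerator: 20 = 20 + j0
Denominator: (j3486) + 748 = 748 + j3486
|N| = √(20² + 0²) ≈ 20, ∠N ≈ 0.00°
|D| = √(748² + 3486²) ≈ 3565.3, ∠D ≈ 77.89°
∠H = 0.00° − 77.89° = -77.89°

-77.9°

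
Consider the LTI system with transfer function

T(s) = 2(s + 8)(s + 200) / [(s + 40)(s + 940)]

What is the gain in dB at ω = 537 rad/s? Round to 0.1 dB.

0.5 dB

At s = jω = j537:
zero (s+8): 8 + j537 → |·| = √(8²+537²) = √288433 ≈ 537.06, ∠ = arctan(537/8) ≈ 89.15°
zero (s+200): 200 + j537 → |·| = √(200²+537²) = √328369 ≈ 573.03, ∠ = arctan(537/200) ≈ 69.57°
pole (s+40): 40 + j537 → |·| = √(40²+537²) = √289969 ≈ 538.49, ∠ = arctan(537/40) ≈ 85.74°
pole (s+940): 940 + j537 → |·| = √(940²+537²) = √1171969 ≈ 1082.6, ∠ = arctan(537/940) ≈ 29.74°
|T| = 2 · 3.0775e+05 / 5.8297e+05 ≈ 1.0558
Gain = 20 log₁₀(1.0558) ≈ 0.47 dB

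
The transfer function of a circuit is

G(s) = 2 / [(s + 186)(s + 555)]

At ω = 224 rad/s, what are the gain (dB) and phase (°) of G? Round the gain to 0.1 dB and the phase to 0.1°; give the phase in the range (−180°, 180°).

-98.8 dB, -72.3°

At s = jω = j224:
pole (s+186): 186 + j224 → |·| = √(186²+224²) = √84772 ≈ 291.16, ∠ = arctan(224/186) ≈ 50.30°
pole (s+555): 555 + j224 → |·| = √(555²+224²) = √358201 ≈ 598.5, ∠ = arctan(224/555) ≈ 21.98°
|G| = 2 / 1.7426e+05 ≈ 1.1477e-05
Gain = 20 log₁₀(1.1477e-05) ≈ -98.80 dB
∠G = 0.00° − 72.28° = -72.28°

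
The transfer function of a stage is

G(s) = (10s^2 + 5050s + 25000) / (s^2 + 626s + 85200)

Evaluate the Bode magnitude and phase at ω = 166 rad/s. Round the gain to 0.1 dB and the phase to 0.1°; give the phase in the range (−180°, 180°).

Substitute s = j166:
Numerator: 10(j166)^2 + 5050(j166) + 25000 = -250560 + j838300
Denominator: (j166)^2 + 626(j166) + 85200 = 57644 + j103916
|N| = √(250560² + 838300²) ≈ 8.7494e+05, ∠N ≈ 106.64°
|D| = √(57644² + 103916²) ≈ 1.1883e+05, ∠D ≈ 60.98°
|G| = 8.7494e+05 / 1.1883e+05 ≈ 7.363
Gain = 20 log₁₀(7.363) ≈ 17.34 dB
∠G = 106.64° − 60.98° = 45.66°

17.3 dB, 45.7°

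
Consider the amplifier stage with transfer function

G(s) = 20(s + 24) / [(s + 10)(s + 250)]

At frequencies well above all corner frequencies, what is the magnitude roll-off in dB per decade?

Each pole contributes −20 dB/decade at high frequency; each zero contributes +20 dB/decade.
Net: 1 zero(s) − 2 pole(s) → -20 dB/decade.

-20 dB/decade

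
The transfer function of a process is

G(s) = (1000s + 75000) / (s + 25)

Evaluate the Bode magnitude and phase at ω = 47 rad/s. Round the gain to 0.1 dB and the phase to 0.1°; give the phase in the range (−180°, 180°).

64.4 dB, -29.9°

Substitute s = j47:
Numerator: 1000(j47) + 75000 = 75000 + j47000
Denominator: (j47) + 25 = 25 + j47
|N| = √(75000² + 47000²) ≈ 88510, ∠N ≈ 32.07°
|D| = √(25² + 47²) ≈ 53.235, ∠D ≈ 61.99°
|G| = 88510 / 53.235 ≈ 1662.6
Gain = 20 log₁₀(1662.6) ≈ 64.42 dB
∠G = 32.07° − 61.99° = -29.92°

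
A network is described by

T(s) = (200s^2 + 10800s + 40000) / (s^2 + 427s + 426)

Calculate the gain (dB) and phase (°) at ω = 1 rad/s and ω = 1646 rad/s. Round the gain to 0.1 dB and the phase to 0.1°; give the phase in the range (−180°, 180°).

ω = 1: 36.7 dB, -30.0°; ω = 1646: 45.7 dB, 12.7°

Substitute s = j1:
Numerator: 200(j1)^2 + 10800(j1) + 40000 = 39800 + j10800
Denominator: (j1)^2 + 427(j1) + 426 = 425 + j427
|N| = √(39800² + 10800²) ≈ 41239, ∠N ≈ 15.18°
|D| = √(425² + 427²) ≈ 602.46, ∠D ≈ 45.13°
|T| = 41239 / 602.46 ≈ 68.451
Gain = 20 log₁₀(68.451) ≈ 36.71 dB
∠T = 15.18° − 45.13° = -29.95°

Substitute s = j1646:
Numerator: 200(j1646)^2 + 10800(j1646) + 40000 = -541823200 + j17776800
Denominator: (j1646)^2 + 427(j1646) + 426 = -2708890 + j702842
|N| = √(541823200² + 17776800²) ≈ 5.4211e+08, ∠N ≈ 178.12°
|D| = √(2708890² + 702842²) ≈ 2.7986e+06, ∠D ≈ 165.45°
|T| = 5.4211e+08 / 2.7986e+06 ≈ 193.71
Gain = 20 log₁₀(193.71) ≈ 45.74 dB
∠T = 178.12° − 165.45° = 12.67°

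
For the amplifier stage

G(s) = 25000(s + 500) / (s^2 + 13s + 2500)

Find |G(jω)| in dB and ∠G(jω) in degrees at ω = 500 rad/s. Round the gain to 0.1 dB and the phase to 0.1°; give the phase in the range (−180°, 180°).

37.1 dB, -133.5°

At s = jω = j500:
zero (s+500): 500 + j500 → |·| = √(500²+500²) = √500000 ≈ 707.11, ∠ = arctan(500/500) ≈ 45.00°
quadratic: (j500)² + 13·j500 + 2500 = -247500 + j6500 → |·| ≈ 2.4759e+05, ∠ ≈ 178.50°
|G| = 25000 · 707.11 / 2.4759e+05 ≈ 71.399
Gain = 20 log₁₀(71.399) ≈ 37.07 dB
∠G = 45.00° − 178.50° = -133.50°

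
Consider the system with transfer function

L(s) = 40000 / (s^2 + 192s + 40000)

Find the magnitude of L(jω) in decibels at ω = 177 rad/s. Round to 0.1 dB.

1.1 dB

At s = jω = j177:
quadratic: (j177)² + 192·j177 + 40000 = 8671 + j33984 → |·| ≈ 35073, ∠ ≈ 75.69°
|L| = 40000 / 35073 ≈ 1.1405
Gain = 20 log₁₀(1.1405) ≈ 1.14 dB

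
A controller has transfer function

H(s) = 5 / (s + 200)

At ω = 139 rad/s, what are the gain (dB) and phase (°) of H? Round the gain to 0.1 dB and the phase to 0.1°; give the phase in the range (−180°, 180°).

-33.8 dB, -34.8°

Substitute s = j139:
Numerator: 5 = 5 + j0
Denominator: (j139) + 200 = 200 + j139
|N| = √(5² + 0²) ≈ 5, ∠N ≈ 0.00°
|D| = √(200² + 139²) ≈ 243.56, ∠D ≈ 34.80°
|H| = 5 / 243.56 ≈ 0.020529
Gain = 20 log₁₀(0.020529) ≈ -33.75 dB
∠H = 0.00° − 34.80° = -34.80°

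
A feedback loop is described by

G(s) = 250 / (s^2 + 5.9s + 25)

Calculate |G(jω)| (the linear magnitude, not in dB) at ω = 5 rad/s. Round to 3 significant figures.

8.47

At s = jω = j5:
quadratic: (j5)² + 5.9·j5 + 25 = 0 + j29.5 → |·| ≈ 29.5, ∠ ≈ 90.00°
|G| = 250 / 29.5 ≈ 8.4746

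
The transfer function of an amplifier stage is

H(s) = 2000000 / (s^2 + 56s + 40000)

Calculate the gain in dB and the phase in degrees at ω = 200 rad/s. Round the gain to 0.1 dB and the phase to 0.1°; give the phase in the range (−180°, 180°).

45.0 dB, -90.0°

At s = jω = j200:
quadratic: (j200)² + 56·j200 + 40000 = 0 + j11200 → |·| ≈ 11200, ∠ ≈ 90.00°
|H| = 2000000 / 11200 ≈ 178.57
Gain = 20 log₁₀(178.57) ≈ 45.04 dB
∠H = 0.00° − 90.00° = -90.00°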